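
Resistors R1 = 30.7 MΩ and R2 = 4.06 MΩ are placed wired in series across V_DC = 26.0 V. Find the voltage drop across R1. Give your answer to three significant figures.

ΣR = 30.7 + 4.06 = 34.76 MΩ.
Voltage divider: V = V_DC · (30.70 / 34.76) = 26.0 × 0.8832 = 22.96 V.

V ≈ 23.0 V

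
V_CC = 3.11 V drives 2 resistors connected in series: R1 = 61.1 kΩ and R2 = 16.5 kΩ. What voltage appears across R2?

V ≈ 0.661 V

Total series resistance ΣR = 61.1 + 16.5 = 77.60 kΩ.
V = V_CC · R/ΣR = 3.11 × 0.2126 = 0.6613 V.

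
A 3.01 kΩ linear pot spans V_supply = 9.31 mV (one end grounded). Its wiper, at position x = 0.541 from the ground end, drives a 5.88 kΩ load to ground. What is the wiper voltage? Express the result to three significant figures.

Lower segment x·R_p = 1.628 kΩ; upper segment (1−x)·R_p = 1.382 kΩ.
(x·R_p) ‖ R_L = 1.275 kΩ.
Then V_out = V_supply · 1.275/(1.382 + 1.275) = 4.469 mV.

V_out ≈ 4.47 mV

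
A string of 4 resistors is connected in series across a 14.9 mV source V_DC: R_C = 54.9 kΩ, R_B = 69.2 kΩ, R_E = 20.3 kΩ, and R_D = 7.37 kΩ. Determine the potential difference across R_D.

Series total: ΣR = 54.9 + 69.2 + 20.3 + 7.37 = 151.8 kΩ.
V = V_DC · R/ΣR = 14.9 × 0.04856 = 0.7235 mV.

V ≈ 0.724 mV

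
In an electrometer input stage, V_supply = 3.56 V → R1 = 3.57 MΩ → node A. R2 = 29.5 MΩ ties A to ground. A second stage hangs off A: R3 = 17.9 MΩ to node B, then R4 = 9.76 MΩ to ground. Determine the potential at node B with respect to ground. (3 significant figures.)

V_B ≈ 1.00 V

Looking into the second stage from A: R3 + R4 = 27.66 MΩ appears in parallel with R2.
Effective lower resistance at A: R2 ‖ 27.66 = 14.28 MΩ.
V_A = 3.56 × 14.28/(3.57 + 14.28) = 2.848 V.
Then the unloaded second divider: V_B = V_A × R4/(R3+R4) = 2.848 × 0.3529 = 1.005 V.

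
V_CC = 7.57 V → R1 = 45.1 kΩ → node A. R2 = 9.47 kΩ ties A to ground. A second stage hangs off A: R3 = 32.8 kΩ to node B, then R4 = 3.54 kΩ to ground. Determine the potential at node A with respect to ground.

Node A sees R2 in parallel with the series input of stage 2, R3 + R4 = 36.34 kΩ.
Effective lower resistance at A: R2 ‖ 36.34 = 7.512 kΩ.
So V_A = 7.57 × 0.1428 = 1.081 V.

V_A ≈ 1.08 V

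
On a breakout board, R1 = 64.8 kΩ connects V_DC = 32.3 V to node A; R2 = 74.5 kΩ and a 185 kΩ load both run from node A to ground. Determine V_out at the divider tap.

First combine the lower leg with the load: R2 ‖ R_L = 53.11 kΩ.
Now apply the divider: V_out = 32.3 × 0.4504 = 14.55 V.
(Unloaded it would be 17.3 V; the load pulls it down.)

V_out ≈ 14.5 V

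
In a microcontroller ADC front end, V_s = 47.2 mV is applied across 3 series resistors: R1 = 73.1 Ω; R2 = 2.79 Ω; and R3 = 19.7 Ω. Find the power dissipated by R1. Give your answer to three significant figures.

P ≈ 17.8 µW

The common current is I = 47.2/95.59 = 0.4938 mA.
V(R1) = I·R = 36.09 mV; P = V·I = 36.09 × 0.4938 = 17.82 µW.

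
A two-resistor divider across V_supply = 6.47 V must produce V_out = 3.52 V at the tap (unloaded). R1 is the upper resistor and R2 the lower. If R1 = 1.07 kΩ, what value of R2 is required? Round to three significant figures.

Required fraction k = V_out/V_supply = 0.5440.
R2 = R1 · 0.5440/(1 − 0.5440) = 1.277 kΩ.

R2 ≈ 1.28 kΩ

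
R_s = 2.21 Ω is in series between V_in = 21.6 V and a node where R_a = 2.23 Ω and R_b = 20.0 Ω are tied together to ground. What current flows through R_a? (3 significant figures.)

I ≈ 4.61 A

Equivalent of the parallel group: R_p = 2.006 Ω.
V_A by voltage divider: V_A = 21.6 × 2.006/(2.21 + 2.006) = 10.28 V.
Branch current I = V_A/R_a = 10.28/2.23 = 4.609 A.
(Check via current divider: I_total = 5.123 A; share G_k/ΣG = 0.8997 → same result.)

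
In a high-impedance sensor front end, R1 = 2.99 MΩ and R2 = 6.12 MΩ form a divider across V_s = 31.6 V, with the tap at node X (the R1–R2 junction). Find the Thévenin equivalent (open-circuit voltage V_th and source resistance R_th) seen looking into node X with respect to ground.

With X open, the divider is unloaded: V_th = 31.6 × 6.12/9.110 = 21.23 V.
With V_s suppressed (replaced by a short), R_th = R1 ‖ R2 = (2.990 × 6.12)/(2.990 + 6.12) = 2.009 MΩ.

V_th ≈ 21.2 V, R_th ≈ 2.01 MΩ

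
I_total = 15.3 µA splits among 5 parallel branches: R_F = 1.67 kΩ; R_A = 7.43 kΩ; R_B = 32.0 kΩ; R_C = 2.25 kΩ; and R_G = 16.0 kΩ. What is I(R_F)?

I ≈ 7.20 µA

ΣG = 1/1.67 + 1/7.43 + 1/32.0 + 1/2.25 + 1/16.0 = 1.272.
Current divider: I(R_F) = I_total · G_k/ΣG = 15.3 × (0.5988/1.272) = 15.3 × 0.4709 = 7.205 µA.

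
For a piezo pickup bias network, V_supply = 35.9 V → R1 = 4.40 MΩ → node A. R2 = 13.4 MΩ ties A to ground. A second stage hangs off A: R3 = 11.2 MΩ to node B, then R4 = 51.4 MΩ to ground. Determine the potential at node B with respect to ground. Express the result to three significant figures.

V_B ≈ 21.1 V

Node A sees R2 in parallel with the series input of stage 2, R3 + R4 = 62.60 MΩ.
Effective lower resistance at A: R2 ‖ 62.60 = 11.04 MΩ.
So V_A = 35.9 × 0.7150 = 25.67 V.
Stage 2 is unloaded, so V_B = V_A · R4/(R3+R4) = 25.67 × 51.4/62.60 = 21.08 V.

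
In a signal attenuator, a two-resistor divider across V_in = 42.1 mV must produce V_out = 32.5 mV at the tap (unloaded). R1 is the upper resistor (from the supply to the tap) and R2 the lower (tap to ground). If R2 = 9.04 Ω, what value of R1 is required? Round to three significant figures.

V_out/V_in = R2/(R1+R2) = 0.7720.
R1 = R2·(1/k − 1) = 9.04 × 0.2954 = 2.670 Ω.

R1 ≈ 2.67 Ω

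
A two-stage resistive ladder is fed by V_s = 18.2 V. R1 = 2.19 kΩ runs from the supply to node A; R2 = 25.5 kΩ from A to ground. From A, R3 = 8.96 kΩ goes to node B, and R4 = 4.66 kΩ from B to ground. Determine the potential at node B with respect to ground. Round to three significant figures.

V_B ≈ 4.99 V

The second stage (R3 + R4 = 13.62 kΩ) loads node A in parallel with R2.
Effective lower resistance at A: R2 ‖ 13.62 = 8.878 kΩ.
First divider: V_A = V_s · 8.878/(2.19 + 8.878) = 14.60 V.
Then the unloaded second divider: V_B = V_A × R4/(R3+R4) = 14.60 × 0.3421 = 4.995 V.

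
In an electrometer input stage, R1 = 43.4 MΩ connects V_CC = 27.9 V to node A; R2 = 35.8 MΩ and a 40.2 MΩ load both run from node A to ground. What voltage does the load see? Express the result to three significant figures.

First combine the lower leg with the load: R2 ‖ R_L = 18.94 MΩ.
Now apply the divider: V_out = 27.9 × 0.3038 = 8.475 V.

V_out ≈ 8.48 V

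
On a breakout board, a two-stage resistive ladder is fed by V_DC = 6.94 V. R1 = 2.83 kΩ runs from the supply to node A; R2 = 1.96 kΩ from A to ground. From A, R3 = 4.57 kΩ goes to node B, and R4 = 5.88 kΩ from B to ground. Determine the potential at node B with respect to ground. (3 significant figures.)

V_B ≈ 1.44 V

Looking into the second stage from A: R3 + R4 = 10.45 kΩ appears in parallel with R2.
R2 ‖ (R3+R4) = 1.650 kΩ.
V_A = 6.94 × 1.650/(2.83 + 1.650) = 2.556 V.
Stage 2 is unloaded, so V_B = V_A · R4/(R3+R4) = 2.556 × 5.88/10.45 = 1.438 V.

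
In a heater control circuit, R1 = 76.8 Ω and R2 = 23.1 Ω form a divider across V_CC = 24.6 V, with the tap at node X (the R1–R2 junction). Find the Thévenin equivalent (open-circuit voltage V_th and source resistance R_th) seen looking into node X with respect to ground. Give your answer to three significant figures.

With X open, the divider is unloaded: V_th = 24.6 × 23.1/99.90 = 5.688 V.
Looking into X with the source shorted: R_th = R1·R2/(R1+R2) = 76.80 × 23.1/99.90 = 17.76 Ω.

V_th ≈ 5.69 V, R_th ≈ 17.8 Ω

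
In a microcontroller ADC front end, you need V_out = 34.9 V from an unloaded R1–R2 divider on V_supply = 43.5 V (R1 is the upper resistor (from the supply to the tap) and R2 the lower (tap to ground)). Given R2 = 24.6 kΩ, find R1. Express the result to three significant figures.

R1 ≈ 6.06 kΩ

The divider ratio is R2/(R1+R2) = 34.9/43.5 = 0.8023.
R1 = R2·(1/k − 1) = 24.6 × 0.2464 = 6.062 kΩ.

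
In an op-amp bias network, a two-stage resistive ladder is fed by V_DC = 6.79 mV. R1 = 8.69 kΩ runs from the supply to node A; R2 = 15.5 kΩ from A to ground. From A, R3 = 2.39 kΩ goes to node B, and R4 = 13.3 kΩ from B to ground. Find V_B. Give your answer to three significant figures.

Looking into the second stage from A: R3 + R4 = 15.69 kΩ appears in parallel with R2.
R2 ‖ (R3+R4) = 7.797 kΩ.
First divider: V_A = V_DC · 7.797/(8.69 + 7.797) = 3.211 mV.
V_B = V_A × 0.8477 = 2.722 mV.

V_B ≈ 2.72 mV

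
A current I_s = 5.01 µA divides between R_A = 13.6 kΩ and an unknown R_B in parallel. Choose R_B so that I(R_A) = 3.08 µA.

Two-branch current divider: I_A = I_s · R_B/(R_A + R_B).
With f = 0.6148, R_B = R_A · f/(1−f) = 13.6 × 1.596 = 21.70 kΩ.

R_B ≈ 21.7 kΩ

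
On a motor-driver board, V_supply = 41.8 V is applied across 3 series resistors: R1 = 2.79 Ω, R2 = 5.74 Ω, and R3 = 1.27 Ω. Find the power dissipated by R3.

P ≈ 23.1 W

The common current is I = 41.8/9.800 = 4.265 A.
P(R3) = I²·R3 = (4.265)² × 1.27 = 23.10 W.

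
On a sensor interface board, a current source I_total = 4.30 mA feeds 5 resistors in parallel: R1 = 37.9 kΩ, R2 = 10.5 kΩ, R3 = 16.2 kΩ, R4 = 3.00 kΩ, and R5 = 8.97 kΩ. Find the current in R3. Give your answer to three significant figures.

Conductances: ΣG = 1/37.9 + 1/10.5 + 1/16.2 + 1/3.00 + 1/8.97 = 0.6282 (1/kΩ).
By the current-divider rule, I = I_total · G_k/ΣG = 4.30 × 0.09827 = 0.4225 mA.

I ≈ 0.423 mA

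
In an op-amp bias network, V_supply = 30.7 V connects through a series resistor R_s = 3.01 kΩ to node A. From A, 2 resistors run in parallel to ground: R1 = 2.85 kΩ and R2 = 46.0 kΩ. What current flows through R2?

Equivalent of the parallel group: R_p = 2.684 kΩ.
V_A by voltage divider: V_A = 30.7 × 2.684/(3.01 + 2.684) = 14.47 V.
I(R2) = V_A / R2 = 14.47/46.0 = 0.3146 mA.

I ≈ 0.315 mA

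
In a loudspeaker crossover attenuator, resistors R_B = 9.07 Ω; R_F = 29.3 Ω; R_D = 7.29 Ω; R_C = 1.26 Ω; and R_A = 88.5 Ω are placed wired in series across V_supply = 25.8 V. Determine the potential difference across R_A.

V ≈ 16.9 V

Series total: ΣR = 9.07 + 29.3 + 7.29 + 1.26 + 88.5 = 135.4 Ω.
By the voltage-divider rule, V = 25.8 × 88.50/135.4 = 16.86 V.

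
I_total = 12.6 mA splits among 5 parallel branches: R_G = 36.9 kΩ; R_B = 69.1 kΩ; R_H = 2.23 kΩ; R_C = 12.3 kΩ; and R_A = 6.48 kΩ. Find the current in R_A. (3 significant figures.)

I ≈ 2.68 mA

Conductances: ΣG = 1/36.9 + 1/69.1 + 1/2.23 + 1/12.3 + 1/6.48 = 0.7256 (1/kΩ).
By the current-divider rule, I = I_total · G_k/ΣG = 12.6 × 0.2127 = 2.680 mA.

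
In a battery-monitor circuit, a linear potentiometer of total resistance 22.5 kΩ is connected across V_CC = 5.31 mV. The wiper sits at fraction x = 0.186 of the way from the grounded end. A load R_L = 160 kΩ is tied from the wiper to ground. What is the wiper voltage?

Split the track: R_lower = x·R_p = 4.185 kΩ, R_upper = (1−x)·R_p = 18.32 kΩ.
(x·R_p) ‖ R_L = 4.078 kΩ.
Then V_out = V_CC · 4.078/(18.32 + 4.078) = 0.9671 mV.
(Unloaded: V_out = x·V_CC = 0.988 mV.)

V_out ≈ 0.967 mV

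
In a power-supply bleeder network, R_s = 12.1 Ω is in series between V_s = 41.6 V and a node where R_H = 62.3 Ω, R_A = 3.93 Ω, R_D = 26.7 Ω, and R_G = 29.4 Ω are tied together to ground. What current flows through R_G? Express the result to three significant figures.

I ≈ 0.275 A

Equivalent of the parallel group: R_p = 2.924 Ω.
Node voltage V_A = V_s · R_p/(R_s + R_p) = 41.6 × 0.1946 = 8.097 V.
Branch current I = V_A/R_G = 8.097/29.4 = 0.2754 A.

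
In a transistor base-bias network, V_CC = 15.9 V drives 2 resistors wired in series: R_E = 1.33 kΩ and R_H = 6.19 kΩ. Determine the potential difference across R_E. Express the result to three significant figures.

Total series resistance ΣR = 1.33 + 6.19 = 7.520 kΩ.
V = V_CC · R/ΣR = 15.9 × 0.1769 = 2.812 V.

V ≈ 2.81 V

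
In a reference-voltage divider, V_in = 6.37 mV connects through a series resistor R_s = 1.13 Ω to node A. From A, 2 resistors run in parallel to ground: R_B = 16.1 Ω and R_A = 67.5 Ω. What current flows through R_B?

I ≈ 0.364 mA

Parallel bank: R_p = 1/(1/16.1 + 1/67.5) = 13.00 Ω.
V_A = 6.37 × 13.00/14.13 = 5.861 mV.
I(R_B) = V_A / R_B = 5.861/16.1 = 0.3640 mA.
(Check via current divider: I_total = 0.4508 mA; share G_k/ΣG = 0.8074 → same result.)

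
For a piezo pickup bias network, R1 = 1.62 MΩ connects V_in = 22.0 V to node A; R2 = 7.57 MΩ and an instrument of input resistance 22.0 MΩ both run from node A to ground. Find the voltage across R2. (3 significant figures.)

The load sits in parallel with R2, giving an effective lower resistance R2' = R2·R_L/(R2+R_L) = 5.632 MΩ.
Now apply the divider: V_out = 22.0 × 0.7766 = 17.09 V.

V_out ≈ 17.1 V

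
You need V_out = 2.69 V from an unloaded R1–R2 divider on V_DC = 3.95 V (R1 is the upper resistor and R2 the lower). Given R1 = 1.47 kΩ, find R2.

R2 ≈ 3.14 kΩ

The divider ratio is R2/(R1+R2) = 2.69/3.95 = 0.6810.
So R2 = R1 · V_out/(V_DC − V_out) = 1.47 × 2.69/(3.95 − 2.69) = 1.47 × 2.135 = 3.138 kΩ.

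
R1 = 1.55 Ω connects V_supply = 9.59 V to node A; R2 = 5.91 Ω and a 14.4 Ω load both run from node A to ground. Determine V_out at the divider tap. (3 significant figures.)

The load sits in parallel with R2, giving an effective lower resistance R2' = R2·R_L/(R2+R_L) = 4.190 Ω.
Voltage divider with the loaded lower leg: V_out = 9.59 × 4.190/(1.55 + 4.190) = 9.59 × 0.7300 = 7.000 V.

V_out ≈ 7.00 V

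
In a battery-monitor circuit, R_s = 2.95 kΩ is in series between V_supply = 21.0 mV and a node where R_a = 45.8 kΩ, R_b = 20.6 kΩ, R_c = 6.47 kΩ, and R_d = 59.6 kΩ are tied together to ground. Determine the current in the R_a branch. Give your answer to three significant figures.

Parallel bank: R_p = 1/(1/45.8 + 1/20.6 + 1/6.47 + 1/59.6) = 4.137 kΩ.
V_A = 21.0 × 4.137/7.087 = 12.26 mV.
I(R_a) = V_A / R_a = 12.26/45.8 = 0.2677 µA.
(Equivalently: I_total = 2.963 µA, then current-divider fraction G_k/ΣG = 0.09033.)

I ≈ 0.268 µA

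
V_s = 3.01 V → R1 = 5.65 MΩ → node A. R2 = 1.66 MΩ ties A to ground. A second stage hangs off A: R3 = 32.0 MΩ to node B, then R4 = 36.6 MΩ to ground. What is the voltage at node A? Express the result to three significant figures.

V_A ≈ 0.671 V

The second stage (R3 + R4 = 68.60 MΩ) loads node A in parallel with R2.
R2 ‖ (R3+R4) = 1.621 MΩ.
So V_A = 3.01 × 0.2229 = 0.6710 V.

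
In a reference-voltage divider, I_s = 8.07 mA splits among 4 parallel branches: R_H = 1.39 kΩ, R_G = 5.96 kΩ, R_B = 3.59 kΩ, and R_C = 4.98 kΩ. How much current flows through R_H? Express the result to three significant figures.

I ≈ 4.25 mA

Total conductance ΣG = 1/1.39 + 1/5.96 + 1/3.59 + 1/4.98 = 1.367 (units of 1/kΩ).
Current divider: I(R_H) = I_s · G_k/ΣG = 8.07 × (0.7194/1.367) = 8.07 × 0.5264 = 4.248 mA.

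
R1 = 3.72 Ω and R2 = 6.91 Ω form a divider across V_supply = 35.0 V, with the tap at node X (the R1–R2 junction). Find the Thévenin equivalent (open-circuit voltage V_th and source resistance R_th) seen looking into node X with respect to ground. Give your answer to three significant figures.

V_th ≈ 22.8 V, R_th ≈ 2.42 Ω

V_th is the unloaded tap voltage: V_supply · R2/(R1+R2) = 35.0 × 0.6500 = 22.75 V.
With V_supply suppressed (replaced by a short), R_th = R1 ‖ R2 = (3.720 × 6.91)/(3.720 + 6.91) = 2.418 Ω.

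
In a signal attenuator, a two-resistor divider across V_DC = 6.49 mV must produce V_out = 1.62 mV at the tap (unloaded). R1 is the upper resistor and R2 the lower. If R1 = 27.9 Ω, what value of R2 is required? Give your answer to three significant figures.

R2 ≈ 9.28 Ω

Required fraction k = V_out/V_DC = 0.2496.
Rearranging, R2 = R1·k/(1−k) = 27.9 × 0.3326 = 9.281 Ω.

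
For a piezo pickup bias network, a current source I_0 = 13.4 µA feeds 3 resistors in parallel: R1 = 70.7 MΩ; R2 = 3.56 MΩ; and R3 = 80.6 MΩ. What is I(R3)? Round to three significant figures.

Conductances: ΣG = 1/70.7 + 1/3.56 + 1/80.6 = 0.3075 (1/MΩ).
Current divider: I(R3) = I_0 · G_k/ΣG = 13.4 × (0.01241/0.3075) = 13.4 × 0.04035 = 0.5407 µA.

I ≈ 0.541 µA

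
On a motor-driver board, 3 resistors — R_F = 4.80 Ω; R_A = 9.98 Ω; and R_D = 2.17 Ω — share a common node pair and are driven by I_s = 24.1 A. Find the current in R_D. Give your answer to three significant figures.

Total conductance ΣG = 1/4.80 + 1/9.98 + 1/2.17 = 0.7694 (units of 1/Ω).
R_D takes the fraction G_k/ΣG = 0.4608/0.7694 = 0.5990, so I = 24.1 × 0.5990 = 14.44 A.

I ≈ 14.4 A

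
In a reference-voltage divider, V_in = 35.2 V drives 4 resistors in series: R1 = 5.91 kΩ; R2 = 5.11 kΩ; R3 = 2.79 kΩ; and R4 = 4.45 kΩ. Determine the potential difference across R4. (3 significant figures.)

ΣR = 5.91 + 5.11 + 2.79 + 4.45 = 18.26 kΩ.
V = V_in · R/ΣR = 35.2 × 0.2437 = 8.578 V.

V ≈ 8.58 V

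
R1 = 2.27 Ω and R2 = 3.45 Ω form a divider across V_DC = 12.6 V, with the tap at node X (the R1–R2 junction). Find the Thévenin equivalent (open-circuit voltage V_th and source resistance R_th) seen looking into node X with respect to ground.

V_th ≈ 7.60 V, R_th ≈ 1.37 Ω

V_th is the unloaded tap voltage: V_DC · R2/(R1+R2) = 12.6 × 0.6031 = 7.600 V.
With V_DC suppressed (replaced by a short), R_th = R1 ‖ R2 = (2.270 × 3.45)/(2.270 + 3.45) = 1.369 Ω.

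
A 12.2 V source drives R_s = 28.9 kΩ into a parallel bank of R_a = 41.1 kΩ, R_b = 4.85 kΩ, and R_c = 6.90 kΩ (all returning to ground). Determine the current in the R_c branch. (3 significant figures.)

Parallel bank: R_p = 1/(1/41.1 + 1/4.85 + 1/6.90) = 2.664 kΩ.
V_A = 12.2 × 2.664/31.56 = 1.030 V.
Branch current I = V_A/R_c = 1.030/6.90 = 0.1492 mA.

I ≈ 0.149 mA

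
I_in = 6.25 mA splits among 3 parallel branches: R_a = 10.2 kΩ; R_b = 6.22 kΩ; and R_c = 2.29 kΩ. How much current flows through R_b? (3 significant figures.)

I ≈ 1.44 mA

Conductances: ΣG = 1/10.2 + 1/6.22 + 1/2.29 = 0.6955 (1/kΩ).
By the current-divider rule, I = I_in · G_k/ΣG = 6.25 × 0.2312 = 1.445 mA.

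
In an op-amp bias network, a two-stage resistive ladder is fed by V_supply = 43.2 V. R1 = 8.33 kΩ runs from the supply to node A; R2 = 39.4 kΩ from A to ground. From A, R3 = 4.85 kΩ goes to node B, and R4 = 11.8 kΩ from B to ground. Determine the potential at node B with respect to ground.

Looking into the second stage from A: R3 + R4 = 16.65 kΩ appears in parallel with R2.
R2 ‖ (R3+R4) = 11.70 kΩ.
V_A = 43.2 × 11.70/(8.33 + 11.70) = 25.24 V.
Stage 2 is unloaded, so V_B = V_A · R4/(R3+R4) = 25.24 × 11.8/16.65 = 17.89 V.

V_B ≈ 17.9 V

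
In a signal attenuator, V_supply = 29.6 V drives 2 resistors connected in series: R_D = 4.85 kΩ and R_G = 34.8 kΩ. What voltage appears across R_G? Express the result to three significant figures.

Series total: ΣR = 4.85 + 34.8 = 39.65 kΩ.
V = V_supply · R/ΣR = 29.6 × 0.8777 = 25.98 V.

V ≈ 26.0 V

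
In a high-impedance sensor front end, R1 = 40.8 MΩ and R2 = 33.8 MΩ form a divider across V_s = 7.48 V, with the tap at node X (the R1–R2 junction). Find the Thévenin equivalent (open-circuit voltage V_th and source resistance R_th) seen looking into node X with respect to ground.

V_th ≈ 3.39 V, R_th ≈ 18.5 MΩ

Open-circuit (no load on X): V_th = V_s · R2/(R1 + R2) = 7.48 × 33.8/(40.80 + 33.8) = 3.389 V.
With V_s suppressed (replaced by a short), R_th = R1 ‖ R2 = (40.80 × 33.8)/(40.80 + 33.8) = 18.49 MΩ.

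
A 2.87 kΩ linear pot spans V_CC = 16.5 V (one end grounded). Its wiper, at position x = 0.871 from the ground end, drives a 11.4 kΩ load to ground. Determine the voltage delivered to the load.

V_out ≈ 14.0 V

Split the track: R_lower = x·R_p = 2.500 kΩ, R_upper = (1−x)·R_p = 0.3702 kΩ.
R_L loads the lower segment: effective lower R = 2.050 kΩ.
Loaded-divider output: V_out = 16.5 × 0.8470 = 13.98 V.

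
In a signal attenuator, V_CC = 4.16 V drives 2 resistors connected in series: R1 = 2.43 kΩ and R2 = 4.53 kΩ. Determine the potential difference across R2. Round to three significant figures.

ΣR = 2.43 + 4.53 = 6.960 kΩ.
V = V_CC · R/ΣR = 4.16 × 0.6509 = 2.708 V.

V ≈ 2.71 V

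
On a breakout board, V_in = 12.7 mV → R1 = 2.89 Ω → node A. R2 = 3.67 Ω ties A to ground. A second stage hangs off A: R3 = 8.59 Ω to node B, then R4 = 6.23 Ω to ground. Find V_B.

V_B ≈ 2.69 mV

Looking into the second stage from A: R3 + R4 = 14.82 Ω appears in parallel with R2.
Effective lower resistance at A: R2 ‖ 14.82 = 2.942 Ω.
So V_A = 12.7 × 0.5044 = 6.406 mV.
V_B = V_A × 0.4204 = 2.693 mV.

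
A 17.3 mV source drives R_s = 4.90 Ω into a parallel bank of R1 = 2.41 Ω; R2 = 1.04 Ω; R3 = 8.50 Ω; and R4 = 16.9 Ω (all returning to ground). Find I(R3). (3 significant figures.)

Equivalent of the parallel group: R_p = 0.6438 Ω.
V_A by voltage divider: V_A = 17.3 × 0.6438/(4.90 + 0.6438) = 2.009 mV.
Branch current I = V_A/R3 = 2.009/8.50 = 0.2364 mA.
(Equivalently: I_total = 3.121 mA, then current-divider fraction G_k/ΣG = 0.07574.)

I ≈ 0.236 mA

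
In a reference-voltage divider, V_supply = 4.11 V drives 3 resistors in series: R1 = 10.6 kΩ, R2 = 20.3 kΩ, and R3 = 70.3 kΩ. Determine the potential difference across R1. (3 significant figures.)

V ≈ 0.430 V

Series total: ΣR = 10.6 + 20.3 + 70.3 = 101.2 kΩ.
By the voltage-divider rule, V = 4.11 × 10.60/101.2 = 0.4305 V.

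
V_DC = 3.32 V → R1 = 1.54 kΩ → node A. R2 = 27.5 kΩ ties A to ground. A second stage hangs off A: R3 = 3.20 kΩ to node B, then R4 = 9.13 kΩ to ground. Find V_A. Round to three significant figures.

Looking into the second stage from A: R3 + R4 = 12.33 kΩ appears in parallel with R2.
Effective lower resistance at A: R2 ‖ 12.33 = 8.513 kΩ.
First divider: V_A = V_DC · 8.513/(1.54 + 8.513) = 2.811 V.

V_A ≈ 2.81 V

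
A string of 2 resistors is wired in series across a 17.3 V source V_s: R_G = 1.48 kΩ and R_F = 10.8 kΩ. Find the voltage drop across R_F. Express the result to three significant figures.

V ≈ 15.2 V

ΣR = 1.48 + 10.8 = 12.28 kΩ.
Voltage divider: V = V_s · (10.80 / 12.28) = 17.3 × 0.8795 = 15.21 V.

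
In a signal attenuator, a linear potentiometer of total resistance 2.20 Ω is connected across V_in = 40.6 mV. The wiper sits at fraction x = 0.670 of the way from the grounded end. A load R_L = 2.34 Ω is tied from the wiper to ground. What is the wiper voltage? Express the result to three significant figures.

V_out ≈ 22.5 mV

The pot divides into 0.7260 Ω above the wiper and 1.474 Ω below.
Lower segment in parallel with the load: 1.474 ‖ 2.34 = 0.9043 Ω.
Loaded-divider output: V_out = 40.6 × 0.5547 = 22.52 mV.
(Unloaded: V_out = x·V_in = 27.2 mV.)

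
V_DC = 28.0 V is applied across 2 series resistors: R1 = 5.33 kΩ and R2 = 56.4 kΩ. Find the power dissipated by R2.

The common current is I = 28.0/61.73 = 0.4536 mA.
P(R2) = I²·R2 = (0.4536)² × 56.4 = 11.60 mW.

P ≈ 11.6 mW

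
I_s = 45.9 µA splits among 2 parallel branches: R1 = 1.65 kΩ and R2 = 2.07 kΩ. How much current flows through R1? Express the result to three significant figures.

I ≈ 25.5 µA

Two-branch current divider: I_k = I_s · R_other/(R_1 + R_2).
I(R1) = 45.9 × 2.07/(1.65 + 2.07) = 45.9 × 0.5565 = 25.54 µA.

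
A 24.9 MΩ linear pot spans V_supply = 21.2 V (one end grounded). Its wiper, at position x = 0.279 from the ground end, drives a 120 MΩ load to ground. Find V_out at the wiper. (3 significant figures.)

Lower segment x·R_p = 6.947 MΩ; upper segment (1−x)·R_p = 17.95 MΩ.
(x·R_p) ‖ R_L = 6.567 MΩ.
V_out = 21.2 × 6.567/(17.95 + 6.567) = 5.678 V.

V_out ≈ 5.68 V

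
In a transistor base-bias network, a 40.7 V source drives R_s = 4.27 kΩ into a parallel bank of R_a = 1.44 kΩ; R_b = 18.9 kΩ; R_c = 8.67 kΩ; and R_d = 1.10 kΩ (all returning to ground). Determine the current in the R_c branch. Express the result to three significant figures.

I ≈ 0.548 mA

Equivalent of the parallel group: R_p = 0.5644 kΩ.
V_A by voltage divider: V_A = 40.7 × 0.5644/(4.27 + 0.5644) = 4.752 V.
I(R_c) = V_A / R_c = 4.752/8.67 = 0.5481 mA.
(Equivalently: I_total = 8.419 mA, then current-divider fraction G_k/ΣG = 0.06510.)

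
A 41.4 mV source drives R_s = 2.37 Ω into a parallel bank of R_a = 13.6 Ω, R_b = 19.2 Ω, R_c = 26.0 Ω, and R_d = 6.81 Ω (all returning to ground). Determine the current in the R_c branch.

I ≈ 0.917 mA

Combine the parallel branches: R_p = (1/13.6 + 1/19.2 + 1/26.0 + 1/6.81)⁻¹ = 3.216 Ω.
V_A by voltage divider: V_A = 41.4 × 3.216/(2.37 + 3.216) = 23.84 mV.
I(R_c) = V_A / R_c = 23.84/26.0 = 0.9168 mA.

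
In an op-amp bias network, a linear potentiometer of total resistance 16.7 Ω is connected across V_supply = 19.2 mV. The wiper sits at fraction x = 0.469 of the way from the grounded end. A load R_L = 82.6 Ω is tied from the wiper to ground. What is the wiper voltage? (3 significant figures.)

Split the track: R_lower = x·R_p = 7.832 Ω, R_upper = (1−x)·R_p = 8.868 Ω.
Lower segment in parallel with the load: 7.832 ‖ 82.6 = 7.154 Ω.
V_out = 19.2 × 7.154/(8.868 + 7.154) = 8.573 mV.

V_out ≈ 8.57 mV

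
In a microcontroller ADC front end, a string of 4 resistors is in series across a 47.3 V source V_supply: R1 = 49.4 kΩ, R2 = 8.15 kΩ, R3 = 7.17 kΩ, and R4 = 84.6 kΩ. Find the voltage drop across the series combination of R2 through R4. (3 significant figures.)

V ≈ 31.7 V

Total series resistance ΣR = 49.4 + 8.15 + 7.17 + 84.6 = 149.3 kΩ.
R_{R2..R4} = 8.15 + 7.17 + 84.6 = 99.92 kΩ.
Voltage divider: V = V_supply · (99.92 / 149.3) = 47.3 × 0.6692 = 31.65 V.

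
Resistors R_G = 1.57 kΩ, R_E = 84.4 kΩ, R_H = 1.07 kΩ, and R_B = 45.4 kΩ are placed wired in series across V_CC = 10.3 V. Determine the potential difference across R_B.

V ≈ 3.53 V

Total series resistance ΣR = 1.57 + 84.4 + 1.07 + 45.4 = 132.4 kΩ.
V = V_CC · R/ΣR = 10.3 × 0.3428 = 3.531 V.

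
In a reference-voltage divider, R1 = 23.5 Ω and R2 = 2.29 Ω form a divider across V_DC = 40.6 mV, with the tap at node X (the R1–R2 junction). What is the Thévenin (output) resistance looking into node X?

With V_DC suppressed (replaced by a short), R_th = R1 ‖ R2 = (23.50 × 2.29)/(23.50 + 2.29) = 2.087 Ω.

R_th ≈ 2.09 Ω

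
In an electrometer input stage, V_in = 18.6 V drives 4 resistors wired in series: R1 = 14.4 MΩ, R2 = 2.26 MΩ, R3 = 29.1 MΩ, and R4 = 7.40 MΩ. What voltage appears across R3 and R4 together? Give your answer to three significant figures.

V ≈ 12.8 V

ΣR = 14.4 + 2.26 + 29.1 + 7.40 = 53.16 MΩ.
R_{R3..R4} = 29.1 + 7.40 = 36.50 MΩ.
Voltage divider: V = V_in · (36.50 / 53.16) = 18.6 × 0.6866 = 12.77 V.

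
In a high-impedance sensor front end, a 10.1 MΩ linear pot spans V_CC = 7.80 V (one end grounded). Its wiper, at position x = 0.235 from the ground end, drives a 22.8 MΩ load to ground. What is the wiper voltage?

Lower segment x·R_p = 2.373 MΩ; upper segment (1−x)·R_p = 7.726 MΩ.
R_L loads the lower segment: effective lower R = 2.150 MΩ.
V_out = 7.80 × 2.150/(7.726 + 2.150) = 1.698 V.
(Unloaded: V_out = x·V_CC = 1.83 V.)

V_out ≈ 1.70 V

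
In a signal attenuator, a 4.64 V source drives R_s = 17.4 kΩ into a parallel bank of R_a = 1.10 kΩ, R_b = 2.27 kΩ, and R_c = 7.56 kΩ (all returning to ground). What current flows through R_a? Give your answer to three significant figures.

I ≈ 0.157 mA

Combine the parallel branches: R_p = (1/1.10 + 1/2.27 + 1/7.56)⁻¹ = 0.6748 kΩ.
V_A = 4.64 × 0.6748/18.07 = 0.1732 V.
Branch current I = V_A/R_a = 0.1732/1.10 = 0.1575 mA.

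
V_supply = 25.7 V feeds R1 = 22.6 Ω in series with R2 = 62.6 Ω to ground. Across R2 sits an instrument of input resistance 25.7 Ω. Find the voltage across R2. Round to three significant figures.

V_out ≈ 11.5 V

First combine the lower leg with the load: R2 ‖ R_L = 18.22 Ω.
Now apply the divider: V_out = 25.7 × 0.4463 = 11.47 V.
(Unloaded it would be 18.9 V; the load pulls it down.)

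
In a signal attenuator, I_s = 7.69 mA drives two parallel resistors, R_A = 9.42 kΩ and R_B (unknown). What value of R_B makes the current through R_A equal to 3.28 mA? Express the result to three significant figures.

R_B ≈ 7.01 kΩ

In a two-way split, I_A/I_s = R_B/(R_A + R_B).
3.28/7.69 = R_B/(R_A + R_B) → R_B = R_A · (0.4265)/(1 − 0.4265) = 9.42 × 0.7438 = 7.006 kΩ.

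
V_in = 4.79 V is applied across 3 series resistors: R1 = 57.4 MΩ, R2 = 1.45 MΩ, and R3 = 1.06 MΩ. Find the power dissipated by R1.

Series current I = V_in/ΣR = 4.79/59.91 = 0.07995 µA.
P = I²R = 0.006393 × 57.4 = 0.3669 µW.

P ≈ 0.367 µW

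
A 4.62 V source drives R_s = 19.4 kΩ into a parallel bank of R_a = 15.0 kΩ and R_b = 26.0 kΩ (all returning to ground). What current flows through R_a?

I ≈ 0.101 mA

Equivalent of the parallel group: R_p = 9.512 kΩ.
V_A = 4.62 × 9.512/28.91 = 1.520 V.
Branch current I = V_A/R_a = 1.520/15.0 = 0.1013 mA.
(Equivalently: I_total = 0.1598 mA, then current-divider fraction G_k/ΣG = 0.6341.)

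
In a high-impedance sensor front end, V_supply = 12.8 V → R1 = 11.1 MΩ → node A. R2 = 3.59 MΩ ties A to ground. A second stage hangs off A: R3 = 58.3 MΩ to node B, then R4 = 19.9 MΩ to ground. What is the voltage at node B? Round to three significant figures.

V_B ≈ 0.769 V

Looking into the second stage from A: R3 + R4 = 78.20 MΩ appears in parallel with R2.
R2 ‖ (R3+R4) = 3.432 MΩ.
V_A = 12.8 × 3.432/(11.1 + 3.432) = 3.023 V.
Stage 2 is unloaded, so V_B = V_A · R4/(R3+R4) = 3.023 × 19.9/78.20 = 0.7693 V.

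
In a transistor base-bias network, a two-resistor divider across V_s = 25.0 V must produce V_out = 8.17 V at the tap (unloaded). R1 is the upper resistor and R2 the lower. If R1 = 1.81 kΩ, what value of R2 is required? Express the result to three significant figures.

R2 ≈ 0.879 kΩ

V_out/V_s = R2/(R1+R2) = 0.3268.
Rearranging, R2 = R1·k/(1−k) = 1.81 × 0.4854 = 0.8787 kΩ.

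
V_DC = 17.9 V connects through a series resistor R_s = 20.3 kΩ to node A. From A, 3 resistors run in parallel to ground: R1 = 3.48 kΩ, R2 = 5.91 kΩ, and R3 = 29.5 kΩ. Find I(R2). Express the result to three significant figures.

I ≈ 0.276 mA

Parallel bank: R_p = 1/(1/3.48 + 1/5.91 + 1/29.5) = 2.039 kΩ.
V_A by voltage divider: V_A = 17.9 × 2.039/(20.3 + 2.039) = 1.634 V.
Branch current I = V_A/R2 = 1.634/5.91 = 0.2764 mA.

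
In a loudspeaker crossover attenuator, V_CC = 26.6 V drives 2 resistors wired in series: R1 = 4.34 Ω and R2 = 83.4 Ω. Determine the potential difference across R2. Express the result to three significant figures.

V ≈ 25.3 V

ΣR = 4.34 + 83.4 = 87.74 Ω.
V = V_CC · R/ΣR = 26.6 × 0.9505 = 25.28 V.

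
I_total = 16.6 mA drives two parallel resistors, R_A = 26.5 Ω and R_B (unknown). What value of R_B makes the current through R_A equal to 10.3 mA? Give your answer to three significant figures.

R_B ≈ 43.3 Ω

The fraction through R_A equals R_B/(R_A+R_B).
With f = 0.6205, R_B = R_A · f/(1−f) = 26.5 × 1.635 = 43.33 Ω.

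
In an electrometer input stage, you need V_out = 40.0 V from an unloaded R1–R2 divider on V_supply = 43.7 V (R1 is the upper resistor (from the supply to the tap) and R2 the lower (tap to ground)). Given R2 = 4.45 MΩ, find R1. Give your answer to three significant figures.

R1 ≈ 0.412 MΩ

The divider ratio is R2/(R1+R2) = 40.0/43.7 = 0.9153.
R1 = R2·(1/k − 1) = 4.45 × 0.09250 = 0.4116 MΩ.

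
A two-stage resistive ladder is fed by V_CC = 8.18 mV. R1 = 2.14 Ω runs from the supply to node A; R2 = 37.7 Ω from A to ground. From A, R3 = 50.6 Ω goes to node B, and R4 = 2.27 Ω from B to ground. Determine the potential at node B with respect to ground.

Looking into the second stage from A: R3 + R4 = 52.87 Ω appears in parallel with R2.
Effective lower resistance at A: R2 ‖ 52.87 = 22.01 Ω.
V_A = 8.18 × 22.01/(2.14 + 22.01) = 7.455 mV.
V_B = V_A × 0.04294 = 0.3201 mV.

V_B ≈ 0.320 mV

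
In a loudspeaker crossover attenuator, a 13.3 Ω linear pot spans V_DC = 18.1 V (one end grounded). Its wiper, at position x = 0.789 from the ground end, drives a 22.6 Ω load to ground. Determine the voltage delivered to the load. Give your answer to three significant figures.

Split the track: R_lower = x·R_p = 10.49 Ω, R_upper = (1−x)·R_p = 2.806 Ω.
R_L loads the lower segment: effective lower R = 7.166 Ω.
V_out = 18.1 × 7.166/(2.806 + 7.166) = 13.01 V.
(Unloaded: V_out = x·V_DC = 14.3 V.)

V_out ≈ 13.0 V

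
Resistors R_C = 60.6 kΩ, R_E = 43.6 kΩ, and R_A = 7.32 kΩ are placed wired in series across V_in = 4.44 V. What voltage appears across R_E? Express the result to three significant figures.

V ≈ 1.74 V

Total series resistance ΣR = 60.6 + 43.6 + 7.32 = 111.5 kΩ.
Voltage divider: V = V_in · (43.60 / 111.5) = 4.44 × 0.3910 = 1.736 V.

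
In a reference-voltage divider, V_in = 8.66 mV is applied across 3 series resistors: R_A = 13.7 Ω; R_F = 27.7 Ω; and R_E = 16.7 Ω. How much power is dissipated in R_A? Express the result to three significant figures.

P ≈ 0.304 µW

The common current is I = 8.66/58.10 = 0.1491 mA.
V(R_A) = I·R = 2.042 mV; P = V·I = 2.042 × 0.1491 = 0.3044 µW.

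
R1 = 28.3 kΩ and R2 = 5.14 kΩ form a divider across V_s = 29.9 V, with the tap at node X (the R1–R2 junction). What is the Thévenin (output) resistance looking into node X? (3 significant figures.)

R_th ≈ 4.35 kΩ

With V_s suppressed (replaced by a short), R_th = R1 ‖ R2 = (28.30 × 5.14)/(28.30 + 5.14) = 4.350 kΩ.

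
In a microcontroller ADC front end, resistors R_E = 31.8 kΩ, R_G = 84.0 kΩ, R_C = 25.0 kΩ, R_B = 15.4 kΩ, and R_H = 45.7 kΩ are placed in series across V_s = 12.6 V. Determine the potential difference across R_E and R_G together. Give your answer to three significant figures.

V ≈ 7.23 V

ΣR = 31.8 + 84.0 + 25.0 + 15.4 + 45.7 = 201.9 kΩ.
R_{R_E..R_G} = 31.8 + 84.0 = 115.8 kΩ.
Voltage divider: V = V_s · (115.8 / 201.9) = 12.6 × 0.5736 = 7.227 V.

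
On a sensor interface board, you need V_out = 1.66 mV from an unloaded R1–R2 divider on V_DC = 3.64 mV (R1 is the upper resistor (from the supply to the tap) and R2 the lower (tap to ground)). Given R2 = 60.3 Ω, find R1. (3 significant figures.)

R1 ≈ 71.9 Ω

V_out/V_DC = R2/(R1+R2) = 0.4560.
R1 = R2·(1/k − 1) = 60.3 × 1.193 = 71.92 Ω.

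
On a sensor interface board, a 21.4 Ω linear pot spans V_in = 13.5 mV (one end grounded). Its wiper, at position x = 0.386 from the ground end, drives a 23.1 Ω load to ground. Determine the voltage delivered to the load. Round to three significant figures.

Lower segment x·R_p = 8.260 Ω; upper segment (1−x)·R_p = 13.14 Ω.
Lower segment in parallel with the load: 8.260 ‖ 23.1 = 6.085 Ω.
Then V_out = V_in · 6.085/(13.14 + 6.085) = 4.273 mV.
(Unloaded: V_out = x·V_in = 5.21 mV.)

V_out ≈ 4.27 mV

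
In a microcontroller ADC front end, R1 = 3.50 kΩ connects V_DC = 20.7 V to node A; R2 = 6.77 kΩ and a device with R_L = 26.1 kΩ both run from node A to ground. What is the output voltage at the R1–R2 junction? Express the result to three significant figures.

First combine the lower leg with the load: R2 ‖ R_L = 5.376 kΩ.
Now apply the divider: V_out = 20.7 × 0.6057 = 12.54 V.

V_out ≈ 12.5 V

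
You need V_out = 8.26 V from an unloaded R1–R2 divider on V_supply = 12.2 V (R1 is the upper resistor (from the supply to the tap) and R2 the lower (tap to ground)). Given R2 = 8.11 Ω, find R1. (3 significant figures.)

The divider ratio is R2/(R1+R2) = 8.26/12.2 = 0.6770.
R1 = R2·(1/k − 1) = 8.11 × 0.4770 = 3.868 Ω.

R1 ≈ 3.87 Ω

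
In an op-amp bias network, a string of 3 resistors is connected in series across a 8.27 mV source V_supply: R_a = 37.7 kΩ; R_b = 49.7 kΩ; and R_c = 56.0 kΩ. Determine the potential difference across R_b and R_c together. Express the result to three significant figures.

V ≈ 6.10 mV

ΣR = 37.7 + 49.7 + 56.0 = 143.4 kΩ.
R_{R_b..R_c} = 49.7 + 56.0 = 105.7 kΩ.
Voltage divider: V = V_supply · (105.7 / 143.4) = 8.27 × 0.7371 = 6.096 mV.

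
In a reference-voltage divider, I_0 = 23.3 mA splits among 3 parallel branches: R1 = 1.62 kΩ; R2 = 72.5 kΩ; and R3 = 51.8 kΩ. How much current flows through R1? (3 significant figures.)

I ≈ 22.1 mA

Conductances: ΣG = 1/1.62 + 1/72.5 + 1/51.8 = 0.6504 (1/kΩ).
By the current-divider rule, I = I_0 · G_k/ΣG = 23.3 × 0.9491 = 22.11 mA.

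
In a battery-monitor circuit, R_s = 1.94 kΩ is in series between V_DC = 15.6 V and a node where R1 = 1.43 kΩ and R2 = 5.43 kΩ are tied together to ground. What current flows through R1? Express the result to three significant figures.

Parallel bank: R_p = 1/(1/1.43 + 1/5.43) = 1.132 kΩ.
Node voltage V_A = V_DC · R_p/(R_s + R_p) = 15.6 × 0.3685 = 5.748 V.
Branch current I = V_A/R1 = 5.748/1.43 = 4.020 mA.
(Check via current divider: I_total = 5.078 mA; share G_k/ΣG = 0.7915 → same result.)

I ≈ 4.02 mA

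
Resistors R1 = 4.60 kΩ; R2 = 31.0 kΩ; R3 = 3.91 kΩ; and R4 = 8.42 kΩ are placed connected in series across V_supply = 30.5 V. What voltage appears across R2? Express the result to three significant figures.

Total series resistance ΣR = 4.60 + 31.0 + 3.91 + 8.42 = 47.93 kΩ.
By the voltage-divider rule, V = 30.5 × 31.00/47.93 = 19.73 V.

V ≈ 19.7 V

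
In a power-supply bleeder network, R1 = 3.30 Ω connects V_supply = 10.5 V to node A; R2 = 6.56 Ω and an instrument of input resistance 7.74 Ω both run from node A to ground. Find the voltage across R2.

The load sits in parallel with R2, giving an effective lower resistance R2' = R2·R_L/(R2+R_L) = 3.551 Ω.
Now apply the divider: V_out = 10.5 × 0.5183 = 5.442 V.

V_out ≈ 5.44 V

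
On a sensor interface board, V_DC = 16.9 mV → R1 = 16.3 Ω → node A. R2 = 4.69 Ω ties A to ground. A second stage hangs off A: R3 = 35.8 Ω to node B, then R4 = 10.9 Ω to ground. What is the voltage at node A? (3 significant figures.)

V_A ≈ 3.50 mV

Node A sees R2 in parallel with the series input of stage 2, R3 + R4 = 46.70 Ω.
R2 ‖ (R3+R4) = 4.262 Ω.
V_A = 16.9 × 4.262/(16.3 + 4.262) = 3.503 mV.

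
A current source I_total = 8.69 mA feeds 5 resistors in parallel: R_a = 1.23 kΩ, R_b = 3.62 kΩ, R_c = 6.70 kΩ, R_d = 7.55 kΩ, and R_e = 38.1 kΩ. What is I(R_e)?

I ≈ 0.163 mA

Conductances: ΣG = 1/1.23 + 1/3.62 + 1/6.70 + 1/7.55 + 1/38.1 = 1.397 (1/kΩ).
By the current-divider rule, I = I_total · G_k/ΣG = 8.69 × 0.01879 = 0.1632 mA.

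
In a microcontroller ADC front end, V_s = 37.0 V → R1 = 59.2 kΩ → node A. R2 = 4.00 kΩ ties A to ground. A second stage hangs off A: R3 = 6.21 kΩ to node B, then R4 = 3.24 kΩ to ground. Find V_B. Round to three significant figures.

Node A sees R2 in parallel with the series input of stage 2, R3 + R4 = 9.450 kΩ.
R2 ‖ (R3+R4) = 2.810 kΩ.
First divider: V_A = V_s · 2.810/(59.2 + 2.810) = 1.677 V.
Stage 2 is unloaded, so V_B = V_A · R4/(R3+R4) = 1.677 × 3.24/9.450 = 0.5749 V.

V_B ≈ 0.575 V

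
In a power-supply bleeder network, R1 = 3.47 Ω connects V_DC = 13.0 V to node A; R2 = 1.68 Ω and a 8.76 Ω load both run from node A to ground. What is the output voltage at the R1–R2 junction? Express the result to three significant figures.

R2 ‖ R_L = (1.68 × 8.76)/(1.68 + 8.76) = 1.410 Ω.
Voltage divider with the loaded lower leg: V_out = 13.0 × 1.410/(3.47 + 1.410) = 13.0 × 0.2889 = 3.755 V.
(Unloaded it would be 4.24 V; the load pulls it down.)

V_out ≈ 3.76 V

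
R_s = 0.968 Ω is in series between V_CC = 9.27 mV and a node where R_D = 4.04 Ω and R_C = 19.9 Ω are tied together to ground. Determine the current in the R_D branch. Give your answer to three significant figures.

Equivalent of the parallel group: R_p = 3.358 Ω.
V_A = 9.27 × 3.358/4.326 = 7.196 mV.
I(R_D) = V_A / R_D = 7.196/4.04 = 1.781 mA.
(Equivalently: I_total = 2.143 mA, then current-divider fraction G_k/ΣG = 0.8312.)

I ≈ 1.78 mA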